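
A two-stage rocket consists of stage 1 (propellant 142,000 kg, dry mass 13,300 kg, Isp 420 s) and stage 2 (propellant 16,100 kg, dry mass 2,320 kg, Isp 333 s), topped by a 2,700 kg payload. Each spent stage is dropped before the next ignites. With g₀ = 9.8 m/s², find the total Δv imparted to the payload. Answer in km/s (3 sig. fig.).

Δv ≈ 11.4 km/s

Ignition mass of stage 1 = 142,000+13,300 + 16,100+2,320 + 2,700 = 176,420 kg.
Stage 1: m₀ = 176,420 kg, m_f = 176,420 − 142,000 = 34,420 kg; Δv = 420×9.8×ln(5.126) = 4116.0×1.6342 ≈ 6726 m/s.
Stage 2: m₀ = 21,120 kg, m_f = 21,120 − 16,100 = 5,020 kg; Δv = 333×9.8×ln(4.207) = 3263.4×1.4368 ≈ 4689 m/s.
Total Δv = 6726 + 4689 = 11415 m/s.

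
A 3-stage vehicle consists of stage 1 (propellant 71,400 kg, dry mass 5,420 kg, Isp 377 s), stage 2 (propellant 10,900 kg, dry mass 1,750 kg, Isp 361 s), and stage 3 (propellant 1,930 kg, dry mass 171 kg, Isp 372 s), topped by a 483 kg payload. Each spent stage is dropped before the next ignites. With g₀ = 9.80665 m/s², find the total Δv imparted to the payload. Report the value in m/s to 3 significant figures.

Δv ≈ 15000 m/s

Ignition mass of stage 1 = 71,400+5,420 + 10,900+1,750 + 1,930+171 + 483 = 92,054 kg.
Stage 1: m₀ = 92,054 kg, m_f = 92,054 − 71,400 = 20,654 kg; Δv = 377×9.80665×ln(4.457) = 3697.1×1.4945 ≈ 5525 m/s.
Stage 2: m₀ = 15,234 kg, m_f = 15,234 − 10,900 = 4,334 kg; Δv = 361×9.80665×ln(3.515) = 3540.2×1.2570 ≈ 4450 m/s.
Stage 3: m₀ = 2,584 kg, m_f = 2,584 − 1,930 = 654 kg; Δv = 372×9.80665×ln(3.951) = 3648.1×1.3740 ≈ 5012 m/s.
Total Δv = 5525 + 4450 + 5012 = 14987 m/s.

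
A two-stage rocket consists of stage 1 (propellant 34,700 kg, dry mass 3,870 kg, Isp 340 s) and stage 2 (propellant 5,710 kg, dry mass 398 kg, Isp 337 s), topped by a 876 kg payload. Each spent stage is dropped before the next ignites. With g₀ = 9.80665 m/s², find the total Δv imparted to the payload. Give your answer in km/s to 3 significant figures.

Ignition mass of stage 1 = 34,700+3,870 + 5,710+398 + 876 = 45,554 kg.
Stage 1: m₀ = 45,554 kg, m_f = 45,554 − 34,700 = 10,854 kg; Δv = 340×9.80665×ln(4.197) = 3334.3×1.4344 ≈ 4783 m/s.
Stage 2: m₀ = 6,984 kg, m_f = 6,984 − 5,710 = 1,274 kg; Δv = 337×9.80665×ln(5.482) = 3304.8×1.7015 ≈ 5623 m/s.
Total Δv = 4783 + 5623 = 10406 m/s.

Δv ≈ 10.4 km/s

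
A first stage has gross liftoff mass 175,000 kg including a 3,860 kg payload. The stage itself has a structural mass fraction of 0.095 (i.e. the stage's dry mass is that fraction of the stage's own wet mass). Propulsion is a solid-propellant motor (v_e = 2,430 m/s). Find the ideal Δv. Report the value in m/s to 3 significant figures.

Stage wet mass = m₀ − payload = 175,000 − 3,860 = 171,140 kg.
Stage dry mass = ε × stage wet mass = 0.095 × 171,140 = 16,258.3 kg.
Burnout mass m_f = stage dry + payload = 16,258.3 + 3,860 = 20,118.3 kg.
Using Δv = v_e ln(m₀/m_f): Δv = v_e · ln(175,000/20,118.3) = 2430.0 × ln(8.699) = 2430.0 × 2.1632 ≈ 5256 m/s.

Δv ≈ 5260 m/s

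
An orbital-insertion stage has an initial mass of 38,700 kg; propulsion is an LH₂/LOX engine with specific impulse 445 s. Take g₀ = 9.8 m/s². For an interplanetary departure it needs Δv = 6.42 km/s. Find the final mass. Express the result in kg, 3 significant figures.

v_e = Isp · g₀ = 445 × 9.8 = 4361.0 m/s.
m₀/m_f = exp(Δv / v_e) = exp(6420 / 4361.0) = exp(1.4721) = 4.3585.
m_f = m₀ / 4.3585 = 38,700 / 4.3585 = 8,879.2 kg.

final mass ≈ 8880 kg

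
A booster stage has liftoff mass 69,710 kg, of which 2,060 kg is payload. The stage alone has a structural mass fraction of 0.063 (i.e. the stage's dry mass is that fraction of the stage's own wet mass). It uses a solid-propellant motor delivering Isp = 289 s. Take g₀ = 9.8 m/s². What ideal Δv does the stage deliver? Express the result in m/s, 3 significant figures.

Δv ≈ 6800 m/s

Stage wet mass = m₀ − payload = 69,710 − 2,060 = 67,650 kg.
Stage dry mass = ε × stage wet mass = 0.063 × 67,650 = 4,261.95 kg.
Burnout mass m_f = stage dry + payload = 4,261.95 + 2,060 = 6,321.95 kg.
v_e = Isp · g₀ = 289 × 9.8 = 2832.2 m/s.
Rocket equation: Δv = v_e · ln(69,710/6,321.95) = 2832.2 × ln(11.03) = 2832.2 × 2.4003 ≈ 6798 m/s.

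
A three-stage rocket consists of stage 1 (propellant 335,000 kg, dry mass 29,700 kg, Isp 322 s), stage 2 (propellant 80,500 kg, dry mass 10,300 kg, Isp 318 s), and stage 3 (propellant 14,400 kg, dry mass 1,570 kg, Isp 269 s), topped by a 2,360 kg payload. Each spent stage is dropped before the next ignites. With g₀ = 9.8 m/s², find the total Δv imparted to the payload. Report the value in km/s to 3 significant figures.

Ignition mass of stage 1 = 335,000+29,700 + 80,500+10,300 + 14,400+1,570 + 2,360 = 473,830 kg.
Stage 1: m₀ = 473,830 kg, m_f = 473,830 − 335,000 = 138,830 kg; Δv = 322×9.8×ln(3.413) = 3155.6×1.2276 ≈ 3874 m/s.
Stage 2: m₀ = 109,130 kg, m_f = 109,130 − 80,500 = 28,630 kg; Δv = 318×9.8×ln(3.812) = 3116.4×1.3381 ≈ 4170 m/s.
Stage 3: m₀ = 18,330 kg, m_f = 18,330 − 14,400 = 3,930 kg; Δv = 269×9.8×ln(4.664) = 2636.2×1.5399 ≈ 4059 m/s.
Total Δv = 3874 + 4170 + 4059 = 12103 m/s.

Δv ≈ 12.1 km/s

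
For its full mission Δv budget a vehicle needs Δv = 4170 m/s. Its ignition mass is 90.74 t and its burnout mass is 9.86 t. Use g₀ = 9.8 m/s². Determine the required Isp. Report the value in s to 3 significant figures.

ln(m₀/m_f) = ln(90740/9860) = ln(9.203) = 2.2195.
Rocket equation: v_e = Δv / ln(m₀/m_f) = 4170 / 2.2195 = 1878.8 m/s.
Isp = v_e / g₀ = 1878.8 / 9.8 = 191.7 s.

Isp ≈ 192 s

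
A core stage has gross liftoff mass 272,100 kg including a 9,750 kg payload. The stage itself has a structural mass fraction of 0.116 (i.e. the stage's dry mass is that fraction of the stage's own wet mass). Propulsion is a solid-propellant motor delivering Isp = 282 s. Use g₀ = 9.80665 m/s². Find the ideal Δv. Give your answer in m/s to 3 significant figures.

Stage wet mass = m₀ − payload = 272,100 − 9,750 = 262,350 kg.
Stage dry mass = ε × stage wet mass = 0.116 × 262,350 = 30,432.6 kg.
Burnout mass m_f = stage dry + payload = 30,432.6 + 9,750 = 40,182.6 kg.
v_e = Isp · g₀ = 282 × 9.80665 = 2765.5 m/s.
From the ideal rocket equation, Δv = v_e · ln(272,100/40,182.6) = 2765.5 × ln(6.772) = 2765.5 × 1.9127 ≈ 5290 m/s.

Δv ≈ 5290 m/s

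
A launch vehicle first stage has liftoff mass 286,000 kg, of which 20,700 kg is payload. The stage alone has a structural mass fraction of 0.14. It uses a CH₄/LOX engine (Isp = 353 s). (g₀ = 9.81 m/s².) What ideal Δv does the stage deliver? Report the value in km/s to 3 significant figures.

Stage wet mass = m₀ − payload = 286,000 − 20,700 = 265,300 kg.
Stage dry mass = ε × stage wet mass = 0.14 × 265,300 = 37,142 kg.
Burnout mass m_f = stage dry + payload = 37,142 + 20,700 = 57,842 kg.
v_e = Isp · g₀ = 353 × 9.81 = 3462.9 m/s.
Using Δv = v_e ln(m₀/m_f): Δv = v_e · ln(286,000/57,842) = 3462.9 × ln(4.945) = 3462.9 × 1.5983 ≈ 5535 m/s.

Δv ≈ 5.53 km/s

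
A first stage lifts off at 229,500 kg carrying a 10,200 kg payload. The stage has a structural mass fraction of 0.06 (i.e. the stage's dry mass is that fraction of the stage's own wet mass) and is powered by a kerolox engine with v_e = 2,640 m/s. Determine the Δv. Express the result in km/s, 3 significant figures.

Stage wet mass = m₀ − payload = 229,500 − 10,200 = 219,300 kg.
Stage dry mass = ε × stage wet mass = 0.06 × 219,300 = 13,158 kg.
Burnout mass m_f = stage dry + payload = 13,158 + 10,200 = 23,358 kg.
Using Δv = v_e ln(m₀/m_f): Δv = v_e · ln(229,500/23,358) = 2640.0 × ln(9.825) = 2640.0 × 2.2850 ≈ 6032 m/s.

Δv ≈ 6.03 km/s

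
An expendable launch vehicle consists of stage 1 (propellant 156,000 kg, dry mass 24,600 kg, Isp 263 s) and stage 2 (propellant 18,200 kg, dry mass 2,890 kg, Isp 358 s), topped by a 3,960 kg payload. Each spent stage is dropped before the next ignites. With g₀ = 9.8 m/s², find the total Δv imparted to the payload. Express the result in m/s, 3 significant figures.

Ignition mass of stage 1 = 156,000+24,600 + 18,200+2,890 + 3,960 = 205,650 kg.
Stage 1: m₀ = 205,650 kg, m_f = 205,650 − 156,000 = 49,650 kg; Δv = 263×9.8×ln(4.142) = 2577.4×1.4212 ≈ 3663 m/s.
Stage 2: m₀ = 25,050 kg, m_f = 25,050 − 18,200 = 6,850 kg; Δv = 358×9.8×ln(3.657) = 3508.4×1.2966 ≈ 4549 m/s.
Total Δv = 3663 + 4549 = 8212 m/s.

Δv ≈ 8210 m/s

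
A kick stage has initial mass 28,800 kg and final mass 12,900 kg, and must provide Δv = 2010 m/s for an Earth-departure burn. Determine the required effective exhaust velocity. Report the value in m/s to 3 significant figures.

ln(m₀/m_f) = ln(28800/12900) = ln(2.233) = 0.8031.
By the Tsiolkovsky rocket equation, v_e = Δv / ln(m₀/m_f) = 2010 / 0.8031 = 2502.7 m/s.

v_e ≈ 2500 m/s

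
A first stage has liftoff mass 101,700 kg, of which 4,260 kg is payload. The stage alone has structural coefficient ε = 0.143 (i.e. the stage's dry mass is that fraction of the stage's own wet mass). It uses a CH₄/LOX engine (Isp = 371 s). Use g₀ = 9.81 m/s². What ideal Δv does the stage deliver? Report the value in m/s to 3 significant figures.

Stage wet mass = m₀ − payload = 101,700 − 4,260 = 97,440 kg.
Stage dry mass = ε × stage wet mass = 0.143 × 97,440 = 13,933.9 kg.
Burnout mass m_f = stage dry + payload = 13,933.9 + 4,260 = 18,193.9 kg.
v_e = Isp · g₀ = 371 × 9.81 = 3639.5 m/s.
Δv = v_e · ln(101,700/18,193.9) = 3639.5 × ln(5.59) = 3639.5 × 1.7209 ≈ 6263 m/s.

Δv ≈ 6260 m/s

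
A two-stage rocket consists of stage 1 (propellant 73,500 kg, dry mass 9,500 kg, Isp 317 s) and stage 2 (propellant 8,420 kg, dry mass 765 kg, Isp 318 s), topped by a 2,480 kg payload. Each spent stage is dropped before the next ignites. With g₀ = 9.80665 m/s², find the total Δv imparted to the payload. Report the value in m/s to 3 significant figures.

Ignition mass of stage 1 = 73,500+9,500 + 8,420+765 + 2,480 = 94,665 kg.
Stage 1: m₀ = 94,665 kg, m_f = 94,665 − 73,500 = 21,165 kg; Δv = 317×9.80665×ln(4.473) = 3108.7×1.4980 ≈ 4657 m/s.
Stage 2: m₀ = 11,665 kg, m_f = 11,665 − 8,420 = 3,245 kg; Δv = 318×9.80665×ln(3.595) = 3118.5×1.2795 ≈ 3990 m/s.
Total Δv = 4657 + 3990 = 8647 m/s.

Δv ≈ 8650 m/s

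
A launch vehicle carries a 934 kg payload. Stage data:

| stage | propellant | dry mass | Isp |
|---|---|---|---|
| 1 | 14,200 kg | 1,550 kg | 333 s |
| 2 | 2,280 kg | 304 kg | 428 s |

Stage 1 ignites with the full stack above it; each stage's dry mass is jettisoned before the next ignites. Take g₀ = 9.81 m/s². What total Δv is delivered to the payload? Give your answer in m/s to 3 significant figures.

Δv ≈ 8750 m/s

Ignition mass of stage 1 = 14,200+1,550 + 2,280+304 + 934 = 19,268 kg.
Stage 1: m₀ = 19,268 kg, m_f = 19,268 − 14,200 = 5,068 kg; Δv = 333×9.81×ln(3.802) = 3266.7×1.3355 ≈ 4363 m/s.
Stage 2: m₀ = 3,518 kg, m_f = 3,518 − 2,280 = 1,238 kg; Δv = 428×9.81×ln(2.842) = 4198.7×1.0444 ≈ 4385 m/s.
Total Δv = 4363 + 4385 = 8748 m/s.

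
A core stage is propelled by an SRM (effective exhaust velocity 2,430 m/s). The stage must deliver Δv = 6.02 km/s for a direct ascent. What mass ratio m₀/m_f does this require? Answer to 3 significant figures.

From the ideal rocket equation, m₀/m_f = exp(Δv / v_e) = exp(6020 / 2430.0) = exp(2.4774) = 11.9099.

mass ratio ≈ 11.9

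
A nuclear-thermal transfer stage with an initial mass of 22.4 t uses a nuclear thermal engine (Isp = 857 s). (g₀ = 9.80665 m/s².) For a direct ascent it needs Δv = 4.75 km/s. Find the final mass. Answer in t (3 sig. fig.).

v_e = Isp · g₀ = 857 × 9.80665 = 8404.3 m/s.
By the Tsiolkovsky rocket equation, m₀/m_f = exp(Δv / v_e) = exp(4750 / 8404.3) = exp(0.5652) = 1.7598.
m_f = m₀ / 1.7598 = 22.4 / 1.7598 = 12.7287 t.

final mass ≈ 12.7 t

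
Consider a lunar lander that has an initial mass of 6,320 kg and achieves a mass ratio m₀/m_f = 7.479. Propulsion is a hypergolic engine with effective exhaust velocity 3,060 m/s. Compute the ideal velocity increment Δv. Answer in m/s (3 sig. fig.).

Δv ≈ 6160 m/s

From the ideal rocket equation, Δv = v_e · ln(7.479) = 3060.0 × 2.0121 ≈ 6157.0 m/s.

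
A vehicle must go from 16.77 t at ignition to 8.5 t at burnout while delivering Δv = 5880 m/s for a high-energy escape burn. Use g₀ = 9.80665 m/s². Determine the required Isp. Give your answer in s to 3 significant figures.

Isp ≈ 882 s

ln(m₀/m_f) = ln(16770/8500) = ln(1.973) = 0.6795.
v_e = Δv / ln(m₀/m_f) = 5880 / 0.6795 = 8653.1 m/s.
Isp = v_e / g₀ = 8653.1 / 9.80665 = 882.4 s.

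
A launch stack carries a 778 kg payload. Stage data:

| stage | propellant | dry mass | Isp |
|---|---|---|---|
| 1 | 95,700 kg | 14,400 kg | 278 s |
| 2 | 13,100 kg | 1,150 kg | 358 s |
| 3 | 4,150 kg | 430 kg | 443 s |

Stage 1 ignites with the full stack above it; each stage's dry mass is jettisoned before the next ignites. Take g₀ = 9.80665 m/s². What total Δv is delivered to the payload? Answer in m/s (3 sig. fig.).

Ignition mass of stage 1 = 95,700+14,400 + 13,100+1,150 + 4,150+430 + 778 = 129,708 kg.
Stage 1: m₀ = 129,708 kg, m_f = 129,708 − 95,700 = 34,008 kg; Δv = 278×9.80665×ln(3.814) = 2726.2×1.3387 ≈ 3650 m/s.
Stage 2: m₀ = 19,608 kg, m_f = 19,608 − 13,100 = 6,508 kg; Δv = 358×9.80665×ln(3.013) = 3510.8×1.1029 ≈ 3872 m/s.
Stage 3: m₀ = 5,358 kg, m_f = 5,358 − 4,150 = 1,208 kg; Δv = 443×9.80665×ln(4.435) = 4344.3×1.4896 ≈ 6471 m/s.
Total Δv = 3650 + 3872 + 6471 = 13993 m/s.

Δv ≈ 14000 m/s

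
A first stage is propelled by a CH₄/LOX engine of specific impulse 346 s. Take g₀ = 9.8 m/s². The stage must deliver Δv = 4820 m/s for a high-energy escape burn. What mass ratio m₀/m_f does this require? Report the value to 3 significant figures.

v_e = Isp · g₀ = 346 × 9.8 = 3390.8 m/s.
Using Δv = v_e ln(m₀/m_f): m₀/m_f = exp(Δv / v_e) = exp(4820 / 3390.8) = exp(1.4215) = 4.1433.

mass ratio ≈ 4.14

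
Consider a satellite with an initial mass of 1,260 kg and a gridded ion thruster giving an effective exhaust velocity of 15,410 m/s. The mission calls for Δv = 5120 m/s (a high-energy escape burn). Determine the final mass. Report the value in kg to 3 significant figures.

m₀/m_f = exp(Δv / v_e) = exp(5120 / 15410.0) = exp(0.3323) = 1.3941.
m_f = m₀ / 1.3941 = 1,260 / 1.3941 = 903.809 kg.

final mass ≈ 904 kg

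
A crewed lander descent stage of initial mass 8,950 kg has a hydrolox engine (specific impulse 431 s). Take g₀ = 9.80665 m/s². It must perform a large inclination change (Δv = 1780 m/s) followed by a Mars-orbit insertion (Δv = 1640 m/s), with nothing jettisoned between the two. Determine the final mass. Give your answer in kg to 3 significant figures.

final mass ≈ 3980 kg

v_e = Isp · g₀ = 431 × 9.80665 = 4226.7 m/s.
After the first burn: m = 8950 × exp(−1780/4226.7) = 8950 × 0.65630 = 5,873.89 kg.
After the second burn: m = 5,873.89 × exp(−1640/4226.7) = 5,873.89 × 0.67840 = 3,984.85 kg.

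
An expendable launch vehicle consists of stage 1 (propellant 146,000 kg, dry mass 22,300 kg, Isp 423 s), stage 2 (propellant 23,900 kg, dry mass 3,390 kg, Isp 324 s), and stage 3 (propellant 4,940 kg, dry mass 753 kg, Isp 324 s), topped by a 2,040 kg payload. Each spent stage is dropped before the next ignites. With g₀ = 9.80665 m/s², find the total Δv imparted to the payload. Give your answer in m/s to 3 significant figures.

Ignition mass of stage 1 = 146,000+22,300 + 23,900+3,390 + 4,940+753 + 2,040 = 203,323 kg.
Stage 1: m₀ = 203,323 kg, m_f = 203,323 − 146,000 = 57,323 kg; Δv = 423×9.80665×ln(3.547) = 4148.2×1.2661 ≈ 5252 m/s.
Stage 2: m₀ = 35,023 kg, m_f = 35,023 − 23,900 = 11,123 kg; Δv = 324×9.80665×ln(3.149) = 3177.4×1.1470 ≈ 3644 m/s.
Stage 3: m₀ = 7,733 kg, m_f = 7,733 − 4,940 = 2,793 kg; Δv = 324×9.80665×ln(2.769) = 3177.4×1.0184 ≈ 3236 m/s.
Total Δv = 5252 + 3644 + 3236 = 12132 m/s.

Δv ≈ 12100 m/s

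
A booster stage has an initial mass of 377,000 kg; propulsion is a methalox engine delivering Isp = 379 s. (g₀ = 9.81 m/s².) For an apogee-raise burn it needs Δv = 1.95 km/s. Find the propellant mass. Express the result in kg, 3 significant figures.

propellant mass ≈ 154000 kg

v_e = Isp · g₀ = 379 × 9.81 = 3718.0 m/s.
By the Tsiolkovsky rocket equation, m₀/m_f = exp(Δv / v_e) = exp(1950 / 3718.0) = exp(0.5245) = 1.6896.
m_f = 377,000 / 1.6896 = 223,130 kg, so propellant = m₀ − m_f = 377,000 − 223,130 = 153,870 kg.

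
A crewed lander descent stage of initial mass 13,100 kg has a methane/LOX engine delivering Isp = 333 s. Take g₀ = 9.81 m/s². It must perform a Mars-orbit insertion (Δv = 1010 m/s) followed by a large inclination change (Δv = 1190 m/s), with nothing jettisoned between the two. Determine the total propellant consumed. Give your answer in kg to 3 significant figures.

total propellant consumed ≈ 6420 kg

v_e = Isp · g₀ = 333 × 9.81 = 3266.7 m/s.
After the first burn: m = 13100 × exp(−1010/3266.7) = 13100 × 0.73405 = 9,616.06 kg.
After the second burn: m = 9,616.06 × exp(−1190/3266.7) = 9,616.06 × 0.69470 = 6,680.28 kg.
Total propellant = m₀ − m_final = 13100 − 6,680.28 = 6,419.72 kg.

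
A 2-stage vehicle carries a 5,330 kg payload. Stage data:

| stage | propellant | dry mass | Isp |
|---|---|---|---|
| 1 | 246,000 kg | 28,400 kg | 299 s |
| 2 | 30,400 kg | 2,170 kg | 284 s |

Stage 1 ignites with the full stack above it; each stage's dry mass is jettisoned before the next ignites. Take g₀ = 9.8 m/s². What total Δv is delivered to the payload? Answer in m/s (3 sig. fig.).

Ignition mass of stage 1 = 246,000+28,400 + 30,400+2,170 + 5,330 = 312,300 kg.
Stage 1: m₀ = 312,300 kg, m_f = 312,300 − 246,000 = 66,300 kg; Δv = 299×9.8×ln(4.71) = 2930.2×1.5498 ≈ 4541 m/s.
Stage 2: m₀ = 37,900 kg, m_f = 37,900 − 30,400 = 7,500 kg; Δv = 284×9.8×ln(5.053) = 2783.2×1.6200 ≈ 4509 m/s.
Total Δv = 4541 + 4509 = 9050 m/s.

Δv ≈ 9050 m/s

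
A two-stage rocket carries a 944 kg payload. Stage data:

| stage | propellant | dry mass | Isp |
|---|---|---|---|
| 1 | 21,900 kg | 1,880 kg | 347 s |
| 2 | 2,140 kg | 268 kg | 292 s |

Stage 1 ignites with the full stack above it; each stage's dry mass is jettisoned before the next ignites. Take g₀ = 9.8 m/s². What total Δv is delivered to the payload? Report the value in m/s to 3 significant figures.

Δv ≈ 8510 m/s

Ignition mass of stage 1 = 21,900+1,880 + 2,140+268 + 944 = 27,132 kg.
Stage 1: m₀ = 27,132 kg, m_f = 27,132 − 21,900 = 5,232 kg; Δv = 347×9.8×ln(5.186) = 3400.6×1.6459 ≈ 5597 m/s.
Stage 2: m₀ = 3,352 kg, m_f = 3,352 − 2,140 = 1,212 kg; Δv = 292×9.8×ln(2.766) = 2861.6×1.0173 ≈ 2911 m/s.
Total Δv = 5597 + 2911 = 8508 m/s.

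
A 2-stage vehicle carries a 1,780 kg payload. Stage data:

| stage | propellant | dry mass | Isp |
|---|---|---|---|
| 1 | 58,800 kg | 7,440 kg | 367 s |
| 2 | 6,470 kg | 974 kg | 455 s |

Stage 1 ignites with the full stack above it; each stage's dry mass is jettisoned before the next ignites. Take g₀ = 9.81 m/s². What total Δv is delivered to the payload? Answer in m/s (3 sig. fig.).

Ignition mass of stage 1 = 58,800+7,440 + 6,470+974 + 1,780 = 75,464 kg.
Stage 1: m₀ = 75,464 kg, m_f = 75,464 − 58,800 = 16,664 kg; Δv = 367×9.81×ln(4.529) = 3600.3×1.5104 ≈ 5438 m/s.
Stage 2: m₀ = 9,224 kg, m_f = 9,224 − 6,470 = 2,754 kg; Δv = 455×9.81×ln(3.349) = 4463.6×1.2088 ≈ 5395 m/s.
Total Δv = 5438 + 5395 = 10833 m/s.

Δv ≈ 10800 m/s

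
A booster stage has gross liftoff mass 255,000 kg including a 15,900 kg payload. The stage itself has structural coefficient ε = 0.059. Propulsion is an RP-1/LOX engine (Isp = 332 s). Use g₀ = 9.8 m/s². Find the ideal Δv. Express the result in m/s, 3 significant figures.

Δv ≈ 6960 m/s

Stage wet mass = m₀ − payload = 255,000 − 15,900 = 239,100 kg.
Stage dry mass = ε × stage wet mass = 0.059 × 239,100 = 14,106.9 kg.
Burnout mass m_f = stage dry + payload = 14,106.9 + 15,900 = 30,006.9 kg.
v_e = Isp · g₀ = 332 × 9.8 = 3253.6 m/s.
By the Tsiolkovsky rocket equation, Δv = v_e · ln(255,000/30,006.9) = 3253.6 × ln(8.498) = 3253.6 × 2.1398 ≈ 6962 m/s.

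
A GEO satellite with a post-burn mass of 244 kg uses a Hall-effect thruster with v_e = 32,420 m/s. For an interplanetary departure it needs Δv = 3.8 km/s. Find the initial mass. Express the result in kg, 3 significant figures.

initial mass ≈ 274 kg

Rocket equation: m₀/m_f = exp(Δv / v_e) = exp(3800 / 32420.0) = exp(0.1172) = 1.1244.
m₀ = m_f × 1.1244 = 244 × 1.1244 = 274.354 kg.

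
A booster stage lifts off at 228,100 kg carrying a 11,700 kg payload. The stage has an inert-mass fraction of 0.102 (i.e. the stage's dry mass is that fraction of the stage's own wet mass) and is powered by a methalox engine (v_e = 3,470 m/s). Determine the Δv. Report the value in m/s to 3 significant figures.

Stage wet mass = m₀ − payload = 228,100 − 11,700 = 216,400 kg.
Stage dry mass = ε × stage wet mass = 0.102 × 216,400 = 22,072.8 kg.
Burnout mass m_f = stage dry + payload = 22,072.8 + 11,700 = 33,772.8 kg.
From the ideal rocket equation, Δv = v_e · ln(228,100/33,772.8) = 3470.0 × ln(6.754) = 3470.0 × 1.9101 ≈ 6628 m/s.

Δv ≈ 6630 m/s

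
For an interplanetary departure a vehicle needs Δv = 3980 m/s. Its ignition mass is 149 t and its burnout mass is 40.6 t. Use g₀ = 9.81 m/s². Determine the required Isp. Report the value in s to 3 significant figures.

ln(m₀/m_f) = ln(149000/40600) = ln(3.67) = 1.3002.
v_e = Δv / ln(m₀/m_f) = 3980 / 1.3002 = 3061.1 m/s.
Isp = v_e / g₀ = 3061.1 / 9.81 = 312.0 s.

Isp ≈ 312 s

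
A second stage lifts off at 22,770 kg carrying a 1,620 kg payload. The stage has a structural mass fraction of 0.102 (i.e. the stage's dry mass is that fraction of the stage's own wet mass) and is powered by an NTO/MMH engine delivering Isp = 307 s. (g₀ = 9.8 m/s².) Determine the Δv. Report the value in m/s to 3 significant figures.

Δv ≈ 5400 m/s

Stage wet mass = m₀ − payload = 22,770 − 1,620 = 21,150 kg.
Stage dry mass = ε × stage wet mass = 0.102 × 21,150 = 2,157.3 kg.
Burnout mass m_f = stage dry + payload = 2,157.3 + 1,620 = 3,777.3 kg.
v_e = Isp · g₀ = 307 × 9.8 = 3008.6 m/s.
Δv = v_e · ln(22,770/3,777.3) = 3008.6 × ln(6.028) = 3008.6 × 1.7964 ≈ 5405 m/s.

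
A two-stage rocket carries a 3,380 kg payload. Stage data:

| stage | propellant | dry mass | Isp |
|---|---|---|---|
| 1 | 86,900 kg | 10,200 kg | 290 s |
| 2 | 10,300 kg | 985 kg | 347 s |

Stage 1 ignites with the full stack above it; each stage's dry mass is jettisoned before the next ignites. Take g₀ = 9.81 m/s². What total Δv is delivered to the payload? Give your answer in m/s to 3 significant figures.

Δv ≈ 8400 m/s

Ignition mass of stage 1 = 86,900+10,200 + 10,300+985 + 3,380 = 111,765 kg.
Stage 1: m₀ = 111,765 kg, m_f = 111,765 − 86,900 = 24,865 kg; Δv = 290×9.81×ln(4.495) = 2844.9×1.5029 ≈ 4276 m/s.
Stage 2: m₀ = 14,665 kg, m_f = 14,665 − 10,300 = 4,365 kg; Δv = 347×9.81×ln(3.36) = 3404.1×1.2118 ≈ 4125 m/s.
Total Δv = 4276 + 4125 = 8401 m/s.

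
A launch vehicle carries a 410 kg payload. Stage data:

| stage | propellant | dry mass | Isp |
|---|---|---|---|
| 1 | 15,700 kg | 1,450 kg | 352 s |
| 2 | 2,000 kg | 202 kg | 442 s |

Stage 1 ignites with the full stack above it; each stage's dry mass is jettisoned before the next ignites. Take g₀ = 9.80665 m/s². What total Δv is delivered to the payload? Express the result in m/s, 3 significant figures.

Ignition mass of stage 1 = 15,700+1,450 + 2,000+202 + 410 = 19,762 kg.
Stage 1: m₀ = 19,762 kg, m_f = 19,762 − 15,700 = 4,062 kg; Δv = 352×9.80665×ln(4.865) = 3451.9×1.5821 ≈ 5461 m/s.
Stage 2: m₀ = 2,612 kg, m_f = 2,612 − 2,000 = 612 kg; Δv = 442×9.80665×ln(4.268) = 4334.5×1.4511 ≈ 6290 m/s.
Total Δv = 5461 + 6290 = 11751 m/s.

Δv ≈ 11800 m/s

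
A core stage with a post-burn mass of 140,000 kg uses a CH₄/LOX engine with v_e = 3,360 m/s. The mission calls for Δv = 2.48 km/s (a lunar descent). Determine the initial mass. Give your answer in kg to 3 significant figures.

By the Tsiolkovsky rocket equation, m₀/m_f = exp(Δv / v_e) = exp(2480 / 3360.0) = exp(0.7381) = 2.0919.
m₀ = m_f × 2.0919 = 140,000 × 2.0919 = 292,866 kg.

initial mass ≈ 293000 kg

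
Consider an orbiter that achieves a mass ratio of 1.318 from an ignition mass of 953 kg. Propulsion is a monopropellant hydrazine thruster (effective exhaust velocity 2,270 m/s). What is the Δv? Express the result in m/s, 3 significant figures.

Δv ≈ 627 m/s

Rocket equation: Δv = v_e · ln(1.318) = 2270.0 × 0.2761 ≈ 626.8 m/s.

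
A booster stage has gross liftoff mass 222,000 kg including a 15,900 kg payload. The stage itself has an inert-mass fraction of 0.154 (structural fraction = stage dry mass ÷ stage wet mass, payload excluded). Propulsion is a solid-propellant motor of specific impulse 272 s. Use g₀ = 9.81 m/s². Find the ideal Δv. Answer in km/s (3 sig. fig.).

Δv ≈ 4.11 km/s

Stage wet mass = m₀ − payload = 222,000 − 15,900 = 206,100 kg.
Stage dry mass = ε × stage wet mass = 0.154 × 206,100 = 31,739.4 kg.
Burnout mass m_f = stage dry + payload = 31,739.4 + 15,900 = 47,639.4 kg.
v_e = Isp · g₀ = 272 × 9.81 = 2668.3 m/s.
Δv = v_e · ln(222,000/47,639.4) = 2668.3 × ln(4.66) = 2668.3 × 1.5390 ≈ 4107 m/s.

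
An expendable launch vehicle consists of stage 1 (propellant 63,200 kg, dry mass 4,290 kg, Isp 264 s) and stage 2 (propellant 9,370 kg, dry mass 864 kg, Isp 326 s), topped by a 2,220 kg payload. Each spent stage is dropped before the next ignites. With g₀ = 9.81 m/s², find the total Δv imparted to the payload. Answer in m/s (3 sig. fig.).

Ignition mass of stage 1 = 63,200+4,290 + 9,370+864 + 2,220 = 79,944 kg.
Stage 1: m₀ = 79,944 kg, m_f = 79,944 − 63,200 = 16,744 kg; Δv = 264×9.81×ln(4.774) = 2589.8×1.5633 ≈ 4049 m/s.
Stage 2: m₀ = 12,454 kg, m_f = 12,454 − 9,370 = 3,084 kg; Δv = 326×9.81×ln(4.038) = 3198.1×1.3958 ≈ 4464 m/s.
Total Δv = 4049 + 4464 = 8513 m/s.

Δv ≈ 8510 m/s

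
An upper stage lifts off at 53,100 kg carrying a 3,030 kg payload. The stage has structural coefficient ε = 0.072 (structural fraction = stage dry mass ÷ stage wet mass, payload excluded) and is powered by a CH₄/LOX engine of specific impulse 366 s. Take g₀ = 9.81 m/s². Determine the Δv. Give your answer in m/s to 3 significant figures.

Stage wet mass = m₀ − payload = 53,100 − 3,030 = 50,070 kg.
Stage dry mass = ε × stage wet mass = 0.072 × 50,070 = 3,605.04 kg.
Burnout mass m_f = stage dry + payload = 3,605.04 + 3,030 = 6,635.04 kg.
v_e = Isp · g₀ = 366 × 9.81 = 3590.5 m/s.
Using Δv = v_e ln(m₀/m_f): Δv = v_e · ln(53,100/6,635.04) = 3590.5 × ln(8.003) = 3590.5 × 2.0798 ≈ 7467 m/s.

Δv ≈ 7470 m/s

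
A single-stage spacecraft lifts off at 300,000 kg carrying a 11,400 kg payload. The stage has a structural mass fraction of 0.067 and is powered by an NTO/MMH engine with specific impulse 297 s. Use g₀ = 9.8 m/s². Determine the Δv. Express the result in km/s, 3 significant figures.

Stage wet mass = m₀ − payload = 300,000 − 11,400 = 288,600 kg.
Stage dry mass = ε × stage wet mass = 0.067 × 288,600 = 19,336.2 kg.
Burnout mass m_f = stage dry + payload = 19,336.2 + 11,400 = 30,736.2 kg.
v_e = Isp · g₀ = 297 × 9.8 = 2910.6 m/s.
Using Δv = v_e ln(m₀/m_f): Δv = v_e · ln(300,000/30,736.2) = 2910.6 × ln(9.76) = 2910.6 × 2.2783 ≈ 6631 m/s.

Δv ≈ 6.63 km/s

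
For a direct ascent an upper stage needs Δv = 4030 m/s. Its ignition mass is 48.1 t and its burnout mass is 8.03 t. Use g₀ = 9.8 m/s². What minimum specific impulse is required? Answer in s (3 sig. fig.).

ln(m₀/m_f) = ln(48100/8030) = ln(5.99) = 1.7901.
From the ideal rocket equation, v_e = Δv / ln(m₀/m_f) = 4030 / 1.7901 = 2251.3 m/s.
Isp = v_e / g₀ = 2251.3 / 9.8 = 229.7 s.

Isp ≈ 230 s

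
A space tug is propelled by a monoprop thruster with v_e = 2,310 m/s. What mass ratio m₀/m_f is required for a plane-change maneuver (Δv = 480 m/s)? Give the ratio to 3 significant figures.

From the ideal rocket equation, m₀/m_f = exp(Δv / v_e) = exp(480 / 2310.0) = exp(0.2078) = 1.2310.

mass ratio ≈ 1.23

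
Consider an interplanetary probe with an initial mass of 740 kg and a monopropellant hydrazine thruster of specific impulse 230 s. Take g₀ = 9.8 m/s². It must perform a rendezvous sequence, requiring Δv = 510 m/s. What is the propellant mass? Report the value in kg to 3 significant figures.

propellant mass ≈ 150 kg

v_e = Isp · g₀ = 230 × 9.8 = 2254.0 m/s.
By the Tsiolkovsky rocket equation, m₀/m_f = exp(Δv / v_e) = exp(510 / 2254.0) = exp(0.2263) = 1.2539.
m_f = 740 / 1.2539 = 590.159 kg, so propellant = m₀ − m_f = 740 − 590.159 = 149.841 kg.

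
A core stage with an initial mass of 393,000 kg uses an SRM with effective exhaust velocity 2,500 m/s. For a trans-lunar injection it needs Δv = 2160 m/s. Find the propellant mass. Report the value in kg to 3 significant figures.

Rocket equation: m₀/m_f = exp(Δv / v_e) = exp(2160 / 2500.0) = exp(0.8640) = 2.3726.
m_f = 393,000 / 2.3726 = 165,641 kg, so propellant = m₀ − m_f = 393,000 − 165,641 = 227,359 kg.

propellant mass ≈ 227000 kg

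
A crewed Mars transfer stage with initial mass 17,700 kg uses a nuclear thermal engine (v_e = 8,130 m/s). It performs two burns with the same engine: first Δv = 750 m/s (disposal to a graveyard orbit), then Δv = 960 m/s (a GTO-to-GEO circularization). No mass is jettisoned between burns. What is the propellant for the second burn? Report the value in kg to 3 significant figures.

propellant for the second burn ≈ 1800 kg

After the first burn: m = 17700 × exp(−750/8130.0) = 17700 × 0.91188 = 16,140.3 kg.
After the second burn: m = 16,140.3 × exp(−960/8130.0) = 16,140.3 × 0.88862 = 14,342.6 kg.
Second-burn propellant = 16,140.3 − 14,342.6 = 1,797.7 kg.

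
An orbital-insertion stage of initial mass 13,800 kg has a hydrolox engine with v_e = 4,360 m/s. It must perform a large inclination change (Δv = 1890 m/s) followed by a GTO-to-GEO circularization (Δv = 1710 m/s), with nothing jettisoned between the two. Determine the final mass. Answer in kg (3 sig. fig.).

After the first burn: m = 13800 × exp(−1890/4360.0) = 13800 × 0.64825 = 8,945.85 kg.
After the second burn: m = 8,945.85 × exp(−1710/4360.0) = 8,945.85 × 0.67557 = 6,043.55 kg.

final mass ≈ 6040 kg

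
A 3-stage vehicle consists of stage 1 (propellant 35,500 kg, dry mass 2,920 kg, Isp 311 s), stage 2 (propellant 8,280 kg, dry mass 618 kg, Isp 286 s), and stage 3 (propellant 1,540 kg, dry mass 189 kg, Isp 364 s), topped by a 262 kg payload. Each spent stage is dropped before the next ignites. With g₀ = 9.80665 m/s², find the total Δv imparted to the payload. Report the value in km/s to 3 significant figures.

Δv ≈ 13.2 km/s

Ignition mass of stage 1 = 35,500+2,920 + 8,280+618 + 1,540+189 + 262 = 49,309 kg.
Stage 1: m₀ = 49,309 kg, m_f = 49,309 − 35,500 = 13,809 kg; Δv = 311×9.80665×ln(3.571) = 3049.9×1.2728 ≈ 3882 m/s.
Stage 2: m₀ = 10,889 kg, m_f = 10,889 − 8,280 = 2,609 kg; Δv = 286×9.80665×ln(4.174) = 2804.7×1.4288 ≈ 4007 m/s.
Stage 3: m₀ = 1,991 kg, m_f = 1,991 − 1,540 = 451 kg; Δv = 364×9.80665×ln(4.415) = 3569.6×1.4849 ≈ 5301 m/s.
Total Δv = 3882 + 4007 + 5301 = 13190 m/s.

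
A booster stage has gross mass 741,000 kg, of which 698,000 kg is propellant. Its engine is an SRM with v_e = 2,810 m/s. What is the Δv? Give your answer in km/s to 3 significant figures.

Δv ≈ 8.00 km/s

m_f = m₀ − m_prop = 741,000 − 698,000 = 43,000 kg.
Δv = v_e · ln(m₀/m_f) = 2810.0 × ln(17.23) = 2810.0 × 2.8468 ≈ 7999.5 m/s.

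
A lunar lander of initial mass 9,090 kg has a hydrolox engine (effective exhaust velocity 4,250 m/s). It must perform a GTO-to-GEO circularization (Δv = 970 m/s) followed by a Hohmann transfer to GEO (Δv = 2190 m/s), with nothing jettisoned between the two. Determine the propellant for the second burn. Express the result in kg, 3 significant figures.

propellant for the second burn ≈ 2910 kg

After the first burn: m = 9090 × exp(−970/4250.0) = 9090 × 0.79594 = 7,235.09 kg.
After the second burn: m = 7,235.09 × exp(−2190/4250.0) = 7,235.09 × 0.59732 = 4,321.66 kg.
Second-burn propellant = 7,235.09 − 4,321.66 = 2,913.43 kg.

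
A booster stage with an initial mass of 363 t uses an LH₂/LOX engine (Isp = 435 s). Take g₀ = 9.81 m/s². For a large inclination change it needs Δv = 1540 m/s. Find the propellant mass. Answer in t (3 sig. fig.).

v_e = Isp · g₀ = 435 × 9.81 = 4267.4 m/s.
m₀/m_f = exp(Δv / v_e) = exp(1540 / 4267.4) = exp(0.3609) = 1.4346.
m_f = 363 / 1.4346 = 253.032 t, so propellant = m₀ − m_f = 363 − 253.032 = 109.968 t.

propellant mass ≈ 110 t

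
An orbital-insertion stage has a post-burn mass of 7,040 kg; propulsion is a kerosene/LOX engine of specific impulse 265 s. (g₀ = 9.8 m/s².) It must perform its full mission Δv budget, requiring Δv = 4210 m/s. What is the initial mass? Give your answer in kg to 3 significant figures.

v_e = Isp · g₀ = 265 × 9.8 = 2597.0 m/s.
By the Tsiolkovsky rocket equation, m₀/m_f = exp(Δv / v_e) = exp(4210 / 2597.0) = exp(1.6211) = 5.0587.
m₀ = m_f × 5.0587 = 7,040 × 5.0587 = 35,613.2 kg.

initial mass ≈ 35600 kg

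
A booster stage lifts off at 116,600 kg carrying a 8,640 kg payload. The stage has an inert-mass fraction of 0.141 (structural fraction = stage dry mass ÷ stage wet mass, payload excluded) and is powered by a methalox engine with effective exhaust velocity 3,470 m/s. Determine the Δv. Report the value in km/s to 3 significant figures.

Stage wet mass = m₀ − payload = 116,600 − 8,640 = 107,960 kg.
Stage dry mass = ε × stage wet mass = 0.141 × 107,960 = 15,222.4 kg.
Burnout mass m_f = stage dry + payload = 15,222.4 + 8,640 = 23,862.4 kg.
Using Δv = v_e ln(m₀/m_f): Δv = v_e · ln(116,600/23,862.4) = 3470.0 × ln(4.886) = 3470.0 × 1.5864 ≈ 5505 m/s.

Δv ≈ 5.50 km/s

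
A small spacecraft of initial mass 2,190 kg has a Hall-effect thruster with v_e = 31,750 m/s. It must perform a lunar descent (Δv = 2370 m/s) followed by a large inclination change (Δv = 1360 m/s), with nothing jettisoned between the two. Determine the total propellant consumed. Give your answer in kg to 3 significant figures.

total propellant consumed ≈ 243 kg

After the first burn: m = 2190 × exp(−2370/31750.0) = 2190 × 0.92807 = 2,032.47 kg.
After the second burn: m = 2,032.47 × exp(−1360/31750.0) = 2,032.47 × 0.95807 = 1,947.25 kg.
Total propellant = m₀ − m_final = 2190 − 1,947.25 = 242.75 kg.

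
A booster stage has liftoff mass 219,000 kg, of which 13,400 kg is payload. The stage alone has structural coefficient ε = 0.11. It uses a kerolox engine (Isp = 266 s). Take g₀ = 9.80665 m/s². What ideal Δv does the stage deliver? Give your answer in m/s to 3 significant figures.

Stage wet mass = m₀ − payload = 219,000 − 13,400 = 205,600 kg.
Stage dry mass = ε × stage wet mass = 0.11 × 205,600 = 22,616 kg.
Burnout mass m_f = stage dry + payload = 22,616 + 13,400 = 36,016 kg.
v_e = Isp · g₀ = 266 × 9.80665 = 2608.6 m/s.
Δv = v_e · ln(219,000/36,016) = 2608.6 × ln(6.081) = 2608.6 × 1.8051 ≈ 4709 m/s.

Δv ≈ 4710 m/s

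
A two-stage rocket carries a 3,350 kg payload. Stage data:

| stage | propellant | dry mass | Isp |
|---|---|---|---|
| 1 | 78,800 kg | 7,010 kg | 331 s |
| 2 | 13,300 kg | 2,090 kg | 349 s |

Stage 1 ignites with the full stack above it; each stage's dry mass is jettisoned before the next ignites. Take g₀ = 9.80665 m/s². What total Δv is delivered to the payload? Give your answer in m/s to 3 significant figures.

Δv ≈ 8780 m/s

Ignition mass of stage 1 = 78,800+7,010 + 13,300+2,090 + 3,350 = 104,550 kg.
Stage 1: m₀ = 104,550 kg, m_f = 104,550 − 78,800 = 25,750 kg; Δv = 331×9.80665×ln(4.06) = 3246.0×1.4012 ≈ 4548 m/s.
Stage 2: m₀ = 18,740 kg, m_f = 18,740 − 13,300 = 5,440 kg; Δv = 349×9.80665×ln(3.445) = 3422.5×1.2369 ≈ 4233 m/s.
Total Δv = 4548 + 4233 = 8781 m/s.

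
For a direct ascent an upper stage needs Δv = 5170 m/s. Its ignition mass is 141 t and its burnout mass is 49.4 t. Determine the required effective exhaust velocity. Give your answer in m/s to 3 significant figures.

ln(m₀/m_f) = ln(141000/49400) = ln(2.854) = 1.0488.
v_e = Δv / ln(m₀/m_f) = 5170 / 1.0488 = 4929.4 m/s.

v_e ≈ 4930 m/s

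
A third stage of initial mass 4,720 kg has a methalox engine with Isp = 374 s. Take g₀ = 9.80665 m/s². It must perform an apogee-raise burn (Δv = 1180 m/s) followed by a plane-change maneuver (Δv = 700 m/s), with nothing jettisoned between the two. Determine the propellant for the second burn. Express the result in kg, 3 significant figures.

v_e = Isp · g₀ = 374 × 9.80665 = 3667.7 m/s.
After the first burn: m = 4720 × exp(−1180/3667.7) = 4720 × 0.72489 = 3,421.48 kg.
After the second burn: m = 3,421.48 × exp(−700/3667.7) = 3,421.48 × 0.82625 = 2,827 kg.
Second-burn propellant = 3,421.48 − 2,827 = 594.48 kg.

propellant for the second burn ≈ 594 kg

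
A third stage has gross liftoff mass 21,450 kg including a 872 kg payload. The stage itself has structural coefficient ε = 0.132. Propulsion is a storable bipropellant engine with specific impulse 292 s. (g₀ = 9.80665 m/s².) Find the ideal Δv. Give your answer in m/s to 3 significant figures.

Δv ≈ 5120 m/s

Stage wet mass = m₀ − payload = 21,450 − 872 = 20,578 kg.
Stage dry mass = ε × stage wet mass = 0.132 × 20,578 = 2,716.3 kg.
Burnout mass m_f = stage dry + payload = 2,716.3 + 872 = 3,588.3 kg.
v_e = Isp · g₀ = 292 × 9.80665 = 2863.5 m/s.
Δv = v_e · ln(21,450/3,588.3) = 2863.5 × ln(5.978) = 2863.5 × 1.7880 ≈ 5120 m/s.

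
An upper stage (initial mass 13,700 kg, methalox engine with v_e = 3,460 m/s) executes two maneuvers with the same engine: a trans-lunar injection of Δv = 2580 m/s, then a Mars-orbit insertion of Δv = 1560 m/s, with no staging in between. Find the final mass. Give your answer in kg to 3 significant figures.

final mass ≈ 4140 kg

After the first burn: m = 13700 × exp(−2580/3460.0) = 13700 × 0.47442 = 6,499.55 kg.
After the second burn: m = 6,499.55 × exp(−1560/3460.0) = 6,499.55 × 0.63708 = 4,140.73 kg.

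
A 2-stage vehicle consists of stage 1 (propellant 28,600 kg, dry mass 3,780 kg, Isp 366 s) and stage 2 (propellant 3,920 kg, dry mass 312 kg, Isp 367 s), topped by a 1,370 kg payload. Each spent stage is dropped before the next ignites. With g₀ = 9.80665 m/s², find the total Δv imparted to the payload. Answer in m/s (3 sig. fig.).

Δv ≈ 9350 m/s

Ignition mass of stage 1 = 28,600+3,780 + 3,920+312 + 1,370 = 37,982 kg.
Stage 1: m₀ = 37,982 kg, m_f = 37,982 − 28,600 = 9,382 kg; Δv = 366×9.80665×ln(4.048) = 3589.2×1.3983 ≈ 5019 m/s.
Stage 2: m₀ = 5,602 kg, m_f = 5,602 − 3,920 = 1,682 kg; Δv = 367×9.80665×ln(3.331) = 3599.0×1.2031 ≈ 4330 m/s.
Total Δv = 5019 + 4330 = 9349 m/s.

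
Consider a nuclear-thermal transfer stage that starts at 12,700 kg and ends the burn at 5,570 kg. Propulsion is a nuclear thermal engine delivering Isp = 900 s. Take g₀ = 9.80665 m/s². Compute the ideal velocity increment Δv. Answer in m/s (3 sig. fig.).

Δv ≈ 7270 m/s

v_e = Isp · g₀ = 900 × 9.80665 = 8826.0 m/s.
By the Tsiolkovsky rocket equation, Δv = v_e · ln(m₀/m_f) = 8826.0 × ln(2.28) = 8826.0 × 0.8242 ≈ 7274.4 m/s.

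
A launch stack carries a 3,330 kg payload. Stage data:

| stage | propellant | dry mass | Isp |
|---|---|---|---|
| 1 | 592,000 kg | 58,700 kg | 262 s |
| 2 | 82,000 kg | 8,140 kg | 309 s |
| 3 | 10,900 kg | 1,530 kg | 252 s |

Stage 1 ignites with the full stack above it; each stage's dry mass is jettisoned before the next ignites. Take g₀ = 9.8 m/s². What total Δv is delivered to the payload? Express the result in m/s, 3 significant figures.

Ignition mass of stage 1 = 592,000+58,700 + 82,000+8,140 + 10,900+1,530 + 3,330 = 756,600 kg.
Stage 1: m₀ = 756,600 kg, m_f = 756,600 − 592,000 = 164,600 kg; Δv = 262×9.8×ln(4.597) = 2567.6×1.5253 ≈ 3916 m/s.
Stage 2: m₀ = 105,900 kg, m_f = 105,900 − 82,000 = 23,900 kg; Δv = 309×9.8×ln(4.431) = 3028.2×1.4886 ≈ 4508 m/s.
Stage 3: m₀ = 15,760 kg, m_f = 15,760 − 10,900 = 4,860 kg; Δv = 252×9.8×ln(3.243) = 2469.6×1.1764 ≈ 2905 m/s.
Total Δv = 3916 + 4508 + 2905 = 11329 m/s.

Δv ≈ 11300 m/s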